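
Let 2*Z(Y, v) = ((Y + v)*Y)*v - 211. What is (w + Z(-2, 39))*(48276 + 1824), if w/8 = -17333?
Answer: -7024646250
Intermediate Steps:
w = -138664 (w = 8*(-17333) = -138664)
Z(Y, v) = -211/2 + Y*v*(Y + v)/2 (Z(Y, v) = (((Y + v)*Y)*v - 211)/2 = ((Y*(Y + v))*v - 211)/2 = (Y*v*(Y + v) - 211)/2 = (-211 + Y*v*(Y + v))/2 = -211/2 + Y*v*(Y + v)/2)
(w + Z(-2, 39))*(48276 + 1824) = (-138664 + (-211/2 + (½)*(-2)*39² + (½)*39*(-2)²))*(48276 + 1824) = (-138664 + (-211/2 + (½)*(-2)*1521 + (½)*39*4))*50100 = (-138664 + (-211/2 - 1521 + 78))*50100 = (-138664 - 3097/2)*50100 = -280425/2*50100 = -7024646250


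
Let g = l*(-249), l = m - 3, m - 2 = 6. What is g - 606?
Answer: -1851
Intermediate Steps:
m = 8 (m = 2 + 6 = 8)
l = 5 (l = 8 - 3 = 5)
g = -1245 (g = 5*(-249) = -1245)
g - 606 = -1245 - 606 = -1851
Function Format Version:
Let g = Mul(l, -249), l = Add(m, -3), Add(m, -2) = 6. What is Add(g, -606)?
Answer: -1851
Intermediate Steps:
m = 8 (m = Add(2, 6) = 8)
l = 5 (l = Add(8, -3) = 5)
g = -1245 (g = Mul(5, -249) = -1245)
Add(g, -606) = Add(-1245, -606) = -1851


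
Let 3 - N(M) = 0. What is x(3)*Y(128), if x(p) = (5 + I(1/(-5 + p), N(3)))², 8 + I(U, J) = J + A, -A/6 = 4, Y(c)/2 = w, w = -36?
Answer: -41472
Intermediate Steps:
Y(c) = -72 (Y(c) = 2*(-36) = -72)
A = -24 (A = -6*4 = -24)
N(M) = 3 (N(M) = 3 - 1*0 = 3 + 0 = 3)
I(U, J) = -32 + J (I(U, J) = -8 + (J - 24) = -8 + (-24 + J) = -32 + J)
x(p) = 576 (x(p) = (5 + (-32 + 3))² = (5 - 29)² = (-24)² = 576)
x(3)*Y(128) = 576*(-72) = -41472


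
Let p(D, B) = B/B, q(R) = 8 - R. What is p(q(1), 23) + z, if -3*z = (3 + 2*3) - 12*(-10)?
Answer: -42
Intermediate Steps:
p(D, B) = 1
z = -43 (z = -((3 + 2*3) - 12*(-10))/3 = -((3 + 6) + 120)/3 = -(9 + 120)/3 = -⅓*129 = -43)
p(q(1), 23) + z = 1 - 43 = -42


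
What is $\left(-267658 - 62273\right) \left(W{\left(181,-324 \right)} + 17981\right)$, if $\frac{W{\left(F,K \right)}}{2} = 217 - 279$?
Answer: $-5891577867$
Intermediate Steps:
$W{\left(F,K \right)} = -124$ ($W{\left(F,K \right)} = 2 \left(217 - 279\right) = 2 \left(-62\right) = -124$)
$\left(-267658 - 62273\right) \left(W{\left(181,-324 \right)} + 17981\right) = \left(-267658 - 62273\right) \left(-124 + 17981\right) = \left(-329931\right) 17857 = -5891577867$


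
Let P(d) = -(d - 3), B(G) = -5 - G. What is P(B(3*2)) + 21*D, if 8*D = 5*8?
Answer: 119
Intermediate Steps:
D = 5 (D = (5*8)/8 = (⅛)*40 = 5)
P(d) = 3 - d (P(d) = -(-3 + d) = 3 - d)
P(B(3*2)) + 21*D = (3 - (-5 - 3*2)) + 21*5 = (3 - (-5 - 1*6)) + 105 = (3 - (-5 - 6)) + 105 = (3 - 1*(-11)) + 105 = (3 + 11) + 105 = 14 + 105 = 119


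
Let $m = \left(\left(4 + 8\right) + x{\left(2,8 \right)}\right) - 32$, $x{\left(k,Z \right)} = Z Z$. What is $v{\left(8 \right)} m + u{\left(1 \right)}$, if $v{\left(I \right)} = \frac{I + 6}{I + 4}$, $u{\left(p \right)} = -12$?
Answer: $\frac{118}{3} \approx 39.333$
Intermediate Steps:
$x{\left(k,Z \right)} = Z^{2}$
$v{\left(I \right)} = \frac{6 + I}{4 + I}$
$m = 44$ ($m = \left(\left(4 + 8\right) + 8^{2}\right) - 32 = \left(12 + 64\right) - 32 = 76 - 32 = 44$)
$v{\left(8 \right)} m + u{\left(1 \right)} = \frac{6 + 8}{4 + 8} \cdot 44 - 12 = \frac{1}{12} \cdot 14 \cdot 44 - 12 = \frac{7}{6} \cdot 44 - 12 = \frac{154}{3} - 12 = \frac{118}{3}$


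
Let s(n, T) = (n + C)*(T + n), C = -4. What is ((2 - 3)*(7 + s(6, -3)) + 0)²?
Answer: 169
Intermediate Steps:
s(n, T) = (-4 + n)*(T + n) (s(n, T) = (n - 4)*(T + n) = (-4 + n)*(T + n))
((2 - 3)*(7 + s(6, -3)) + 0)² = ((2 - 3)*(7 + (6² - 4*(-3) - 4*6 - 3*6)) + 0)² = (-(7 + (36 + 12 - 24 - 18)) + 0)² = (-(7 + 6) + 0)² = (-1*13 + 0)² = (-13 + 0)² = (-13)² = 169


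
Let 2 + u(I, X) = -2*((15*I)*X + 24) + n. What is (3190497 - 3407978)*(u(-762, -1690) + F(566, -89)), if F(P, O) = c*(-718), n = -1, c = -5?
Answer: 8401260800141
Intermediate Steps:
u(I, X) = -51 - 30*I*X (u(I, X) = -2 + (-2*((15*I)*X + 24) - 1) = -2 + (-2*(15*I*X + 24) - 1) = -2 + (-2*(24 + 15*I*X) - 1) = -2 + ((-48 - 30*I*X) - 1) = -2 + (-49 - 30*I*X) = -51 - 30*I*X)
F(P, O) = 3590 (F(P, O) = -5*(-718) = 3590)
(3190497 - 3407978)*(u(-762, -1690) + F(566, -89)) = (3190497 - 3407978)*((-51 - 30*(-762)*(-1690)) + 3590) = -217481*((-51 - 38633400) + 3590) = -217481*(-38633451 + 3590) = -217481*(-38629861) = 8401260800141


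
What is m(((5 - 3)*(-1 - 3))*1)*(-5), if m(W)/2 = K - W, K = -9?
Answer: 10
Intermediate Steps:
m(W) = -18 - 2*W (m(W) = 2*(-9 - W) = -18 - 2*W)
m(((5 - 3)*(-1 - 3))*1)*(-5) = (-18 - 2*(5 - 3)*(-1 - 3))*(-5) = (-18 - 2*2*(-4))*(-5) = (-18 - (-16))*(-5) = (-18 - 2*(-8))*(-5) = (-18 + 16)*(-5) = -2*(-5) = 10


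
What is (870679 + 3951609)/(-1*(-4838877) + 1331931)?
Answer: 602786/771351 ≈ 0.78147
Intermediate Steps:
(870679 + 3951609)/(-1*(-4838877) + 1331931) = 4822288/(4838877 + 1331931) = 4822288/6170808 = 4822288*(1/6170808) = 602786/771351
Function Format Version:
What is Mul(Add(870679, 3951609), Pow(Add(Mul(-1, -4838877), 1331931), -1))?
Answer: Rational(602786, 771351) ≈ 0.78147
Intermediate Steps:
Mul(Add(870679, 3951609), Pow(Add(Mul(-1, -4838877), 1331931), -1)) = Mul(4822288, Pow(Add(4838877, 1331931), -1)) = Mul(4822288, Pow(6170808, -1)) = Mul(4822288, Rational(1, 6170808)) = Rational(602786, 771351)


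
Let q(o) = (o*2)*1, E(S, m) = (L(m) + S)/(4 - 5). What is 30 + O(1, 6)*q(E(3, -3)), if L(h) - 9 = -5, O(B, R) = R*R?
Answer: -474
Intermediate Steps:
O(B, R) = R²
L(h) = 4 (L(h) = 9 - 5 = 4)
E(S, m) = -4 - S (E(S, m) = (4 + S)/(4 - 5) = (4 + S)/(-1) = (4 + S)*(-1) = -4 - S)
q(o) = 2*o (q(o) = (2*o)*1 = 2*o)
30 + O(1, 6)*q(E(3, -3)) = 30 + 6²*(2*(-4 - 1*3)) = 30 + 36*(2*(-4 - 3)) = 30 + 36*(2*(-7)) = 30 + 36*(-14) = 30 - 504 = -474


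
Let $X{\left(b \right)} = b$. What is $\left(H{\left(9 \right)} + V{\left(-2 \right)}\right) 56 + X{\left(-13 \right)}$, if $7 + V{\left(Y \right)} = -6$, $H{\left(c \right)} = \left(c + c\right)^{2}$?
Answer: $17403$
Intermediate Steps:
$H{\left(c \right)} = 4 c^{2}$ ($H{\left(c \right)} = \left(2 c\right)^{2} = 4 c^{2}$)
$V{\left(Y \right)} = -13$ ($V{\left(Y \right)} = -7 - 6 = -13$)
$\left(H{\left(9 \right)} + V{\left(-2 \right)}\right) 56 + X{\left(-13 \right)} = \left(4 \cdot 9^{2} - 13\right) 56 - 13 = \left(4 \cdot 81 - 13\right) 56 - 13 = \left(324 - 13\right) 56 - 13 = 311 \cdot 56 - 13 = 17416 - 13 = 17403$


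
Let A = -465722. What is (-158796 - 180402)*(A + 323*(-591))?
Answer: 222722494770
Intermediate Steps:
(-158796 - 180402)*(A + 323*(-591)) = (-158796 - 180402)*(-465722 + 323*(-591)) = -339198*(-465722 - 190893) = -339198*(-656615) = 222722494770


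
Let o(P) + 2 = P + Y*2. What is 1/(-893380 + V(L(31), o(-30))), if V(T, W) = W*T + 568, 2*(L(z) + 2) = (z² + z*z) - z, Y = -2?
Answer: -1/926778 ≈ -1.0790e-6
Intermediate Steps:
L(z) = -2 + z² - z/2 (L(z) = -2 + ((z² + z*z) - z)/2 = -2 + ((z² + z²) - z)/2 = -2 + (2*z² - z)/2 = -2 + (-z + 2*z²)/2 = -2 + (z² - z/2) = -2 + z² - z/2)
o(P) = -6 + P (o(P) = -2 + (P - 2*2) = -2 + (P - 4) = -2 + (-4 + P) = -6 + P)
V(T, W) = 568 + T*W (V(T, W) = T*W + 568 = 568 + T*W)
1/(-893380 + V(L(31), o(-30))) = 1/(-893380 + (568 + (-2 + 31² - ½*31)*(-6 - 30))) = 1/(-893380 + (568 + (-2 + 961 - 31/2)*(-36))) = 1/(-893380 + (568 + (1887/2)*(-36))) = 1/(-893380 + (568 - 33966)) = 1/(-893380 - 33398) = 1/(-926778) = -1/926778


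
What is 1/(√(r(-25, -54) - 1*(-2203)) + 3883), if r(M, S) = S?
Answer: 3883/15075540 - √2149/15075540 ≈ 0.00025449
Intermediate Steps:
1/(√(r(-25, -54) - 1*(-2203)) + 3883) = 1/(√(-54 - 1*(-2203)) + 3883) = 1/(√(-54 + 2203) + 3883) = 1/(√2149 + 3883) = 1/(3883 + √2149)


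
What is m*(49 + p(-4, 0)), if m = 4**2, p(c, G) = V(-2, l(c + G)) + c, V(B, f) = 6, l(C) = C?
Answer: 816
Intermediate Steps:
p(c, G) = 6 + c
m = 16
m*(49 + p(-4, 0)) = 16*(49 + (6 - 4)) = 16*(49 + 2) = 16*51 = 816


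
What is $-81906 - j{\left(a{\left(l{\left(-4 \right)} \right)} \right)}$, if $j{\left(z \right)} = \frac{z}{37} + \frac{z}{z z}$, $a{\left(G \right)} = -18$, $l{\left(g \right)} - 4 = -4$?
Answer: $- \frac{54549035}{666} \approx -81906.0$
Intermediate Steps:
$l{\left(g \right)} = 0$ ($l{\left(g \right)} = 4 - 4 = 0$)
$j{\left(z \right)} = \frac{1}{z} + \frac{z}{37}$ ($j{\left(z \right)} = z \frac{1}{37} + \frac{z}{z^{2}} = \frac{z}{37} + \frac{z}{z^{2}} = \frac{z}{37} + \frac{1}{z} = \frac{1}{z} + \frac{z}{37}$)
$-81906 - j{\left(a{\left(l{\left(-4 \right)} \right)} \right)} = -81906 - \left(\frac{1}{-18} + \frac{1}{37} \left(-18\right)\right) = -81906 - \left(- \frac{1}{18} - \frac{18}{37}\right) = -81906 - - \frac{361}{666} = -81906 + \frac{361}{666} = - \frac{54549035}{666}$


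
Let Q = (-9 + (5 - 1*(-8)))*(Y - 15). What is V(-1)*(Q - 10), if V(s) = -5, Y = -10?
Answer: 550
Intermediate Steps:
Q = -100 (Q = (-9 + (5 - 1*(-8)))*(-10 - 15) = (-9 + (5 + 8))*(-25) = (-9 + 13)*(-25) = 4*(-25) = -100)
V(-1)*(Q - 10) = -5*(-100 - 10) = -5*(-110) = 550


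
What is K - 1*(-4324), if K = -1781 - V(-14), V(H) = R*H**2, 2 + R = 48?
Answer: -6473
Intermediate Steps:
R = 46 (R = -2 + 48 = 46)
V(H) = 46*H**2
K = -10797 (K = -1781 - 46*(-14)**2 = -1781 - 46*196 = -1781 - 1*9016 = -1781 - 9016 = -10797)
K - 1*(-4324) = -10797 - 1*(-4324) = -10797 + 4324 = -6473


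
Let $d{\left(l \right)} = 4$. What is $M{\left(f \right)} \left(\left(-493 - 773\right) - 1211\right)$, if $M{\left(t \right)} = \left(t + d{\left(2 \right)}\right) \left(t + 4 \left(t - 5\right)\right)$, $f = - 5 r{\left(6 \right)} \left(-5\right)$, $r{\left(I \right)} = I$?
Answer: $-278464340$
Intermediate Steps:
$f = 150$ ($f = \left(-5\right) 6 \left(-5\right) = \left(-30\right) \left(-5\right) = 150$)
$M{\left(t \right)} = \left(-20 + 5 t\right) \left(4 + t\right)$ ($M{\left(t \right)} = \left(t + 4\right) \left(t + 4 \left(t - 5\right)\right) = \left(4 + t\right) \left(t + 4 \left(-5 + t\right)\right) = \left(4 + t\right) \left(t + \left(-20 + 4 t\right)\right) = \left(4 + t\right) \left(-20 + 5 t\right) = \left(-20 + 5 t\right) \left(4 + t\right)$)
$M{\left(f \right)} \left(\left(-493 - 773\right) - 1211\right) = \left(-80 + 5 \cdot 150^{2}\right) \left(\left(-493 - 773\right) - 1211\right) = \left(-80 + 5 \cdot 22500\right) \left(-1266 - 1211\right) = \left(-80 + 112500\right) \left(-2477\right) = 112420 \left(-2477\right) = -278464340$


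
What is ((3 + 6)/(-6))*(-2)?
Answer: 3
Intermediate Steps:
((3 + 6)/(-6))*(-2) = (9*(-⅙))*(-2) = -3/2*(-2) = 3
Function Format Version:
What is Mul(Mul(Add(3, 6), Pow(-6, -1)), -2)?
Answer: 3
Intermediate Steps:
Mul(Mul(Add(3, 6), Pow(-6, -1)), -2) = Mul(Mul(9, Rational(-1, 6)), -2) = Mul(Rational(-3, 2), -2) = 3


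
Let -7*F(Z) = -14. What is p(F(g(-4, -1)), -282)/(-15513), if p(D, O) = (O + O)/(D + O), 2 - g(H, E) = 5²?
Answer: -47/361970 ≈ -0.00012984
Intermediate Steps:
g(H, E) = -23 (g(H, E) = 2 - 1*5² = 2 - 1*25 = 2 - 25 = -23)
F(Z) = 2 (F(Z) = -⅐*(-14) = 2)
p(D, O) = 2*O/(D + O) (p(D, O) = (2*O)/(D + O) = 2*O/(D + O))
p(F(g(-4, -1)), -282)/(-15513) = (2*(-282)/(2 - 282))/(-15513) = (2*(-282)/(-280))*(-1/15513) = (2*(-282)*(-1/280))*(-1/15513) = (141/70)*(-1/15513) = -47/361970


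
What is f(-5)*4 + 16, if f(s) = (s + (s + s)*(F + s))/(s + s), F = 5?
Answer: 18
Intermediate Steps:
f(s) = (s + 2*s*(5 + s))/(2*s) (f(s) = (s + (s + s)*(5 + s))/(s + s) = (s + (2*s)*(5 + s))/((2*s)) = (s + 2*s*(5 + s))*(1/(2*s)) = (s + 2*s*(5 + s))/(2*s))
f(-5)*4 + 16 = (11/2 - 5)*4 + 16 = (½)*4 + 16 = 2 + 16 = 18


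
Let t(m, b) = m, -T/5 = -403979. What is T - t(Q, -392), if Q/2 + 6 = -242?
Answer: 2020391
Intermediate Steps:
T = 2019895 (T = -5*(-403979) = 2019895)
Q = -496 (Q = -12 + 2*(-242) = -12 - 484 = -496)
T - t(Q, -392) = 2019895 - 1*(-496) = 2019895 + 496 = 2020391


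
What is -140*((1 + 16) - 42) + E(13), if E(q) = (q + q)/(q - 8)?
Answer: 17526/5 ≈ 3505.2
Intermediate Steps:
E(q) = 2*q/(-8 + q) (E(q) = (2*q)/(-8 + q) = 2*q/(-8 + q))
-140*((1 + 16) - 42) + E(13) = -140*((1 + 16) - 42) + 2*13/(-8 + 13) = -140*(17 - 42) + 2*13/5 = -140*(-25) + 2*13*(⅕) = 3500 + 26/5 = 17526/5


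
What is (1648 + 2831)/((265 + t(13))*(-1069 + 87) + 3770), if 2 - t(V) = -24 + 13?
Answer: -1493/89742 ≈ -0.016637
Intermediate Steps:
t(V) = 13 (t(V) = 2 - (-24 + 13) = 2 - 1*(-11) = 2 + 11 = 13)
(1648 + 2831)/((265 + t(13))*(-1069 + 87) + 3770) = (1648 + 2831)/((265 + 13)*(-1069 + 87) + 3770) = 4479/(278*(-982) + 3770) = 4479/(-272996 + 3770) = 4479/(-269226) = 4479*(-1/269226) = -1493/89742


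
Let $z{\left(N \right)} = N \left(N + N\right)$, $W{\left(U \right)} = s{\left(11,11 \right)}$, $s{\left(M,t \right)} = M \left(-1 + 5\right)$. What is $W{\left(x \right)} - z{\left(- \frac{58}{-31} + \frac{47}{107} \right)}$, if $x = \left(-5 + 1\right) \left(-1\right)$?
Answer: $\frac{366666378}{11002489} \approx 33.326$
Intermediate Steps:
$s{\left(M,t \right)} = 4 M$ ($s{\left(M,t \right)} = M 4 = 4 M$)
$x = 4$ ($x = \left(-4\right) \left(-1\right) = 4$)
$W{\left(U \right)} = 44$ ($W{\left(U \right)} = 4 \cdot 11 = 44$)
$z{\left(N \right)} = 2 N^{2}$ ($z{\left(N \right)} = N 2 N = 2 N^{2}$)
$W{\left(x \right)} - z{\left(- \frac{58}{-31} + \frac{47}{107} \right)} = 44 - 2 \left(- \frac{58}{-31} + \frac{47}{107}\right)^{2} = 44 - 2 \left(\left(-58\right) \left(- \frac{1}{31}\right) + 47 \cdot \frac{1}{107}\right)^{2} = 44 - 2 \left(\frac{58}{31} + \frac{47}{107}\right)^{2} = 44 - 2 \left(\frac{7663}{3317}\right)^{2} = 44 - 2 \cdot \frac{58721569}{11002489} = 44 - \frac{117443138}{11002489} = \frac{366666378}{11002489}$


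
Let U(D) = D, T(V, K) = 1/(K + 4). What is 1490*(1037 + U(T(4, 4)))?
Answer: 6181265/4 ≈ 1.5453e+6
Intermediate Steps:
T(V, K) = 1/(4 + K)
1490*(1037 + U(T(4, 4))) = 1490*(1037 + 1/(4 + 4)) = 1490*(1037 + 1/8) = 1490*(1037 + ⅛) = 1490*(8297/8) = 6181265/4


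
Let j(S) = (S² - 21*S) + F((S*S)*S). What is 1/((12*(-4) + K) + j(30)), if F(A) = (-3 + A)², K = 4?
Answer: 1/728838235 ≈ 1.3720e-9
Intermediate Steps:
j(S) = S² + (-3 + S³)² - 21*S (j(S) = (S² - 21*S) + (-3 + (S*S)*S)² = (S² - 21*S) + (-3 + S²*S)² = (S² - 21*S) + (-3 + S³)² = S² + (-3 + S³)² - 21*S)
1/((12*(-4) + K) + j(30)) = 1/((12*(-4) + 4) + (30² + (-3 + 30³)² - 21*30)) = 1/((-48 + 4) + (900 + (-3 + 27000)² - 630)) = 1/(-44 + (900 + 26997² - 630)) = 1/(-44 + (900 + 728838009 - 630)) = 1/(-44 + 728838279) = 1/728838235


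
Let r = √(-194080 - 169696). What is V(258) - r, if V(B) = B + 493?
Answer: 751 - 112*I*√29 ≈ 751.0 - 603.14*I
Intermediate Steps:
r = 112*I*√29 (r = √(-363776) = 112*I*√29 ≈ 603.14*I)
V(B) = 493 + B
V(258) - r = (493 + 258) - 112*I*√29 = 751 - 112*I*√29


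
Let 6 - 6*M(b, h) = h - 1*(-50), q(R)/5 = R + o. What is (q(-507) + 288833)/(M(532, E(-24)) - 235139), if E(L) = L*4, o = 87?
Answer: -860199/705391 ≈ -1.2195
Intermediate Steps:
E(L) = 4*L
q(R) = 435 + 5*R (q(R) = 5*(R + 87) = 5*(87 + R) = 435 + 5*R)
M(b, h) = -22/3 - h/6 (M(b, h) = 1 - (h - 1*(-50))/6 = 1 - (h + 50)/6 = 1 - (50 + h)/6 = 1 + (-25/3 - h/6) = -22/3 - h/6)
(q(-507) + 288833)/(M(532, E(-24)) - 235139) = ((435 + 5*(-507)) + 288833)/((-22/3 - 2*(-24)/3) - 235139) = ((435 - 2535) + 288833)/((-22/3 - ⅙*(-96)) - 235139) = (-2100 + 288833)/((-22/3 + 16) - 235139) = 286733/(26/3 - 235139) = 286733/(-705391/3) = 286733*(-3/705391) = -860199/705391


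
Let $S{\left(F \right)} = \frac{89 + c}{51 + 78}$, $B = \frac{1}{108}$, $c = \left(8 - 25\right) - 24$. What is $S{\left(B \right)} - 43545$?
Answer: $- \frac{1872419}{43} \approx -43545.0$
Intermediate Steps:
$c = -41$ ($c = -17 - 24 = -41$)
$B = \frac{1}{108} \approx 0.0092593$
$S{\left(F \right)} = \frac{16}{43}$ ($S{\left(F \right)} = \frac{89 - 41}{51 + 78} = \frac{48}{129} = 48 \cdot \frac{1}{129} = \frac{16}{43}$)
$S{\left(B \right)} - 43545 = \frac{16}{43} - 43545 = - \frac{1872419}{43}$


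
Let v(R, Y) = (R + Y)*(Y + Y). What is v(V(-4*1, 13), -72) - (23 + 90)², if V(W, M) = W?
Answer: -1825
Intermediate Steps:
v(R, Y) = 2*Y*(R + Y) (v(R, Y) = (R + Y)*(2*Y) = 2*Y*(R + Y))
v(V(-4*1, 13), -72) - (23 + 90)² = 2*(-72)*(-4*1 - 72) - (23 + 90)² = 2*(-72)*(-4 - 72) - 1*113² = 2*(-72)*(-76) - 1*12769 = 10944 - 12769 = -1825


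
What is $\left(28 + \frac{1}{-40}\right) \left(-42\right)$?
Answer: $- \frac{23499}{20} \approx -1174.9$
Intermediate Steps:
$\left(28 + \frac{1}{-40}\right) \left(-42\right) = \left(28 - \frac{1}{40}\right) \left(-42\right) = \frac{1119}{40} \left(-42\right) = - \frac{23499}{20}$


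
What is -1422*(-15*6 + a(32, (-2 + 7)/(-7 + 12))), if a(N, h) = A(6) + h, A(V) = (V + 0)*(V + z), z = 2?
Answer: 58302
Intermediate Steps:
A(V) = V*(2 + V) (A(V) = (V + 0)*(V + 2) = V*(2 + V))
a(N, h) = 48 + h (a(N, h) = 6*(2 + 6) + h = 6*8 + h = 48 + h)
-1422*(-15*6 + a(32, (-2 + 7)/(-7 + 12))) = -1422*(-15*6 + (48 + (-2 + 7)/(-7 + 12))) = -1422*(-90 + (48 + 5/5)) = -1422*(-90 + (48 + 5*(1/5))) = -1422*(-90 + (48 + 1)) = -1422*(-90 + 49) = -1422*(-41) = 58302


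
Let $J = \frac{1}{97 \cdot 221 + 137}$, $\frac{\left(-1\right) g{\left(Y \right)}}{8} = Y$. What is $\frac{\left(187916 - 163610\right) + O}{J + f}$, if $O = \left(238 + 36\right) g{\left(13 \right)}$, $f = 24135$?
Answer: $- \frac{90395060}{520688491} \approx -0.17361$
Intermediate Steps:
$g{\left(Y \right)} = - 8 Y$
$O = -28496$ ($O = \left(238 + 36\right) \left(\left(-8\right) 13\right) = 274 \left(-104\right) = -28496$)
$J = \frac{1}{21574}$ ($J = \frac{1}{21437 + 137} = \frac{1}{21574} \approx 4.6352 \cdot 10^{-5}$)
$\frac{\left(187916 - 163610\right) + O}{J + f} = \frac{\left(187916 - 163610\right) - 28496}{\frac{1}{21574} + 24135} = \frac{24306 - 28496}{\frac{520688491}{21574}} = \left(-4190\right) \frac{21574}{520688491} = - \frac{90395060}{520688491}$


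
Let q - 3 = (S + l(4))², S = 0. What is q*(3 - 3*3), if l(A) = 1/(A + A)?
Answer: -579/32 ≈ -18.094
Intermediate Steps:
l(A) = 1/(2*A)
q = 193/64 (q = 3 + (0 + (½)/4)² = 3 + (0 + (½)*(¼))² = 3 + (0 + ⅛)² = 3 + (⅛)² = 3 + 1/64 = 193/64 ≈ 3.0156)
q*(3 - 3*3) = 193*(3 - 3*3)/64 = 193*(3 - 9)/64 = (193/64)*(-6) = -579/32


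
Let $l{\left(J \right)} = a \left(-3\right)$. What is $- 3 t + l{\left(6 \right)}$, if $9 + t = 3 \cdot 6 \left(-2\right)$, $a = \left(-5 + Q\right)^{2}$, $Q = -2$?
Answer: $-12$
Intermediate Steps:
$a = 49$ ($a = \left(-5 - 2\right)^{2} = \left(-7\right)^{2} = 49$)
$t = -45$ ($t = -9 + 3 \cdot 6 \left(-2\right) = -9 + 18 \left(-2\right) = -9 - 36 = -45$)
$l{\left(J \right)} = -147$ ($l{\left(J \right)} = 49 \left(-3\right) = -147$)
$- 3 t + l{\left(6 \right)} = \left(-3\right) \left(-45\right) - 147 = 135 - 147 = -12$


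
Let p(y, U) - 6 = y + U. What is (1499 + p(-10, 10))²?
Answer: 2265025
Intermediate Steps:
p(y, U) = 6 + U + y (p(y, U) = 6 + (y + U) = 6 + (U + y) = 6 + U + y)
(1499 + p(-10, 10))² = (1499 + (6 + 10 - 10))² = (1499 + 6)² = 1505² = 2265025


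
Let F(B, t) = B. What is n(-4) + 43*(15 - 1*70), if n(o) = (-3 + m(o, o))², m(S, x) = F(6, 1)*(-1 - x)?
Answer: -2140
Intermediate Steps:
m(S, x) = -6 - 6*x (m(S, x) = 6*(-1 - x) = -6 - 6*x)
n(o) = (-9 - 6*o)² (n(o) = (-3 + (-6 - 6*o))² = (-9 - 6*o)²)
n(-4) + 43*(15 - 1*70) = 9*(3 + 2*(-4))² + 43*(15 - 1*70) = 9*(3 - 8)² + 43*(15 - 70) = 9*(-5)² + 43*(-55) = 9*25 - 2365 = 225 - 2365 = -2140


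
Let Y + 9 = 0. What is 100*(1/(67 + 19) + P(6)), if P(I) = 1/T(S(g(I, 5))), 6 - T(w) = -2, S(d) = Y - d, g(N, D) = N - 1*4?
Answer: 1175/86 ≈ 13.663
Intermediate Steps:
g(N, D) = -4 + N (g(N, D) = N - 4 = -4 + N)
Y = -9 (Y = -9 + 0 = -9)
S(d) = -9 - d
T(w) = 8 (T(w) = 6 - 1*(-2) = 6 + 2 = 8)
P(I) = 1/8
100*(1/(67 + 19) + P(6)) = 100*(1/(67 + 19) + 1/8) = 100*(1/86 + 1/8) = 100*(47/344) = 1175/86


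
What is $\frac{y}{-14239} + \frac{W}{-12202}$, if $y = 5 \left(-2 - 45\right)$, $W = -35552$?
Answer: $\frac{254546199}{86872139} \approx 2.9301$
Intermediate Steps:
$y = -235$ ($y = 5 \left(-47\right) = -235$)
$\frac{y}{-14239} + \frac{W}{-12202} = - \frac{235}{-14239} - \frac{35552}{-12202} = \left(-235\right) \left(- \frac{1}{14239}\right) - - \frac{17776}{6101} = \frac{235}{14239} + \frac{17776}{6101} = \frac{254546199}{86872139}$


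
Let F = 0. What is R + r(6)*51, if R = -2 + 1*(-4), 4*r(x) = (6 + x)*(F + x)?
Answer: 912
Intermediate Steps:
r(x) = x*(6 + x)/4 (r(x) = ((6 + x)*(0 + x))/4 = ((6 + x)*x)/4 = (x*(6 + x))/4 = x*(6 + x)/4)
R = -6 (R = -2 - 4 = -6)
R + r(6)*51 = -6 + ((¼)*6*(6 + 6))*51 = -6 + ((¼)*6*12)*51 = -6 + 18*51 = -6 + 918 = 912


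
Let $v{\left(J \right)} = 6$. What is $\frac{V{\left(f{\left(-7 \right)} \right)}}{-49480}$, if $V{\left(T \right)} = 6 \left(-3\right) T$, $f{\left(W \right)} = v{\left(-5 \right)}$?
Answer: $\frac{27}{12370} \approx 0.0021827$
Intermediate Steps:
$f{\left(W \right)} = 6$
$V{\left(T \right)} = - 18 T$
$\frac{V{\left(f{\left(-7 \right)} \right)}}{-49480} = \frac{\left(-18\right) 6}{-49480} = \left(-108\right) \left(- \frac{1}{49480}\right) = \frac{27}{12370}$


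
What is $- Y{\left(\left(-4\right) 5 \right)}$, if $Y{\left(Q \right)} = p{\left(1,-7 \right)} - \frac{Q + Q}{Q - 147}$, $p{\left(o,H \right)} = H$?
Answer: $\frac{1209}{167} \approx 7.2395$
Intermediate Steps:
$Y{\left(Q \right)} = -7 - \frac{2 Q}{-147 + Q}$ ($Y{\left(Q \right)} = -7 - \frac{Q + Q}{Q - 147} = -7 - \frac{2 Q}{-147 + Q}$)
$- Y{\left(\left(-4\right) 5 \right)} = - \frac{3 \left(343 - 3 \left(\left(-4\right) 5\right)\right)}{-147 - 20} = - \frac{3 \left(343 - -60\right)}{-147 - 20} = - \frac{3 \left(343 + 60\right)}{-167} = - \frac{3 \left(-1\right) 403}{167} = \left(-1\right) \left(- \frac{1209}{167}\right) = \frac{1209}{167}$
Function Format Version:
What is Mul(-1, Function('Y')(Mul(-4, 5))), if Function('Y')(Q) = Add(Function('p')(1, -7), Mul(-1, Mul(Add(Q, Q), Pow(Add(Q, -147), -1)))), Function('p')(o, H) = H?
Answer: Rational(1209, 167) ≈ 7.2395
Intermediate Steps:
Function('Y')(Q) = Add(-7, Mul(-2, Q, Pow(Add(-147, Q), -1))) (Function('Y')(Q) = Add(-7, Mul(-1, Mul(Add(Q, Q), Pow(Add(Q, -147), -1)))) = Add(-7, Mul(-1, Mul(Mul(2, Q), Pow(Add(-147, Q), -1)))) = Add(-7, Mul(-1, Mul(2, Q, Pow(Add(-147, Q), -1)))) = Add(-7, Mul(-2, Q, Pow(Add(-147, Q), -1))))
Mul(-1, Function('Y')(Mul(-4, 5))) = Mul(-1, Mul(3, Pow(Add(-147, Mul(-4, 5)), -1), Add(343, Mul(-3, Mul(-4, 5))))) = Mul(-1, Mul(3, Pow(Add(-147, -20), -1), Add(343, Mul(-3, -20)))) = Mul(-1, Mul(3, Pow(-167, -1), Add(343, 60))) = Mul(-1, Mul(3, Rational(-1, 167), 403)) = Mul(-1, Rational(-1209, 167)) = Rational(1209, 167)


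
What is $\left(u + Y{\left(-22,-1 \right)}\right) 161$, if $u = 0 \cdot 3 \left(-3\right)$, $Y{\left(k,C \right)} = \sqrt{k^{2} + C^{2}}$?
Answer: $161 \sqrt{485} \approx 3545.7$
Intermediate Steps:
$Y{\left(k,C \right)} = \sqrt{C^{2} + k^{2}}$
$u = 0$ ($u = 0 \left(-3\right) = 0$)
$\left(u + Y{\left(-22,-1 \right)}\right) 161 = \left(0 + \sqrt{\left(-1\right)^{2} + \left(-22\right)^{2}}\right) 161 = \left(0 + \sqrt{1 + 484}\right) 161 = \left(0 + \sqrt{485}\right) 161 = \sqrt{485} \cdot 161 = 161 \sqrt{485}$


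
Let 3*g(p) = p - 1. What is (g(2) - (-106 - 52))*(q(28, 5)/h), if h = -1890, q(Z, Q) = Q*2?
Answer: -475/567 ≈ -0.83774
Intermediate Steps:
q(Z, Q) = 2*Q
g(p) = -⅓ + p/3 (g(p) = (p - 1)/3 = (-1 + p)/3 = -⅓ + p/3)
(g(2) - (-106 - 52))*(q(28, 5)/h) = ((-⅓ + (⅓)*2) - (-106 - 52))*((2*5)/(-1890)) = ((-⅓ + ⅔) - 1*(-158))*(10*(-1/1890)) = (⅓ + 158)*(-1/189) = (475/3)*(-1/189) = -475/567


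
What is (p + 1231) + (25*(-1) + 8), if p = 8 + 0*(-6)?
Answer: 1222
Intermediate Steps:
p = 8 (p = 8 + 0 = 8)
(p + 1231) + (25*(-1) + 8) = (8 + 1231) + (25*(-1) + 8) = 1239 + (-25 + 8) = 1239 - 17 = 1222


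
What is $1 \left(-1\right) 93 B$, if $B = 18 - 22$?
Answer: $372$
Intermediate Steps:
$B = -4$ ($B = 18 - 22 = -4$)
$1 \left(-1\right) 93 B = 1 \left(-1\right) 93 \left(-4\right) = \left(-1\right) 93 \left(-4\right) = \left(-93\right) \left(-4\right) = 372$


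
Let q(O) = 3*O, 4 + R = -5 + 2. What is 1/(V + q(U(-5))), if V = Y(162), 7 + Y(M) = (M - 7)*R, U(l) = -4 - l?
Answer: -1/1089 ≈ -0.00091827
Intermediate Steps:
R = -7 (R = -4 + (-5 + 2) = -4 - 3 = -7)
Y(M) = 42 - 7*M (Y(M) = -7 + (M - 7)*(-7) = -7 + (-7 + M)*(-7) = -7 + (49 - 7*M) = 42 - 7*M)
V = -1092 (V = 42 - 7*162 = 42 - 1134 = -1092)
1/(V + q(U(-5))) = 1/(-1092 + 3*(-4 - 1*(-5))) = 1/(-1092 + 3*(-4 + 5)) = 1/(-1092 + 3*1) = 1/(-1092 + 3) = 1/(-1089) = -1/1089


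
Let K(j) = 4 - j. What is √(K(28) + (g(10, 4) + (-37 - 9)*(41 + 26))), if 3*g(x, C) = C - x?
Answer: 2*I*√777 ≈ 55.749*I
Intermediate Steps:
g(x, C) = -x/3 + C/3 (g(x, C) = (C - x)/3 = -x/3 + C/3)
√(K(28) + (g(10, 4) + (-37 - 9)*(41 + 26))) = √((4 - 1*28) + ((-⅓*10 + (⅓)*4) + (-37 - 9)*(41 + 26))) = √((4 - 28) + ((-10/3 + 4/3) - 46*67)) = √(-24 + (-2 - 3082)) = √(-24 - 3084) = √(-3108) = 2*I*√777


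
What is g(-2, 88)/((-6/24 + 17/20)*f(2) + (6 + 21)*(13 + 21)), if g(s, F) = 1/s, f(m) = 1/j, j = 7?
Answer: -35/64266 ≈ -0.00054461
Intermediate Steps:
f(m) = 1/7
g(-2, 88)/((-6/24 + 17/20)*f(2) + (6 + 21)*(13 + 21)) = 1/((-2)*((-6/24 + 17/20)*(1/7) + (6 + 21)*(13 + 21))) = -1/(2*((-6*1/24 + 17*(1/20))*(1/7) + 27*34)) = -1/(2*((-1/4 + 17/20)*(1/7) + 918)) = -1/(2*((3/5)*(1/7) + 918)) = -1/(2*(3/35 + 918)) = -1/(2*32133/35) = -1/2*35/32133 = -35/64266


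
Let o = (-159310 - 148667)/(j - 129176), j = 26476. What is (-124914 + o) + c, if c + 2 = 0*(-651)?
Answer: -12828565223/102700 ≈ -1.2491e+5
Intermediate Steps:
c = -2 (c = -2 + 0*(-651) = -2 + 0 = -2)
o = 307977/102700 (o = (-159310 - 148667)/(26476 - 129176) = -307977/(-102700) = -307977*(-1/102700) = 307977/102700 ≈ 2.9988)
(-124914 + o) + c = (-124914 + 307977/102700) - 2 = -12828359823/102700 - 2 = -12828565223/102700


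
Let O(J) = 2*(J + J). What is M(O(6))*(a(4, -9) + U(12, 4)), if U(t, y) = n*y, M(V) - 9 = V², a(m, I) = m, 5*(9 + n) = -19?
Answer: -27612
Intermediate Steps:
n = -64/5 (n = -9 + (⅕)*(-19) = -9 - 19/5 = -64/5 ≈ -12.800)
O(J) = 4*J (O(J) = 2*(2*J) = 4*J)
M(V) = 9 + V²
U(t, y) = -64*y/5
M(O(6))*(a(4, -9) + U(12, 4)) = (9 + (4*6)²)*(4 - 64/5*4) = (9 + 24²)*(4 - 256/5) = (9 + 576)*(-236/5) = 585*(-236/5) = -27612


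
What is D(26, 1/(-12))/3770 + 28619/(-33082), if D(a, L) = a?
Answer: -4116673/4796890 ≈ -0.85820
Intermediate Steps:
D(26, 1/(-12))/3770 + 28619/(-33082) = 26/3770 + 28619/(-33082) = 26*(1/3770) + 28619*(-1/33082) = 1/145 - 28619/33082 = -4116673/4796890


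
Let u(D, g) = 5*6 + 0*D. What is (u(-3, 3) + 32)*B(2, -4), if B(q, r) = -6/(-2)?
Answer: 186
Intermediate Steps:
B(q, r) = 3 (B(q, r) = -6*(-½) = 3)
u(D, g) = 30 (u(D, g) = 30 + 0 = 30)
(u(-3, 3) + 32)*B(2, -4) = (30 + 32)*3 = 62*3 = 186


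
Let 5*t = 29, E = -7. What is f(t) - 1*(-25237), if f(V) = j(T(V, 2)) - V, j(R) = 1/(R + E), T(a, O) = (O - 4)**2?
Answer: 378463/15 ≈ 25231.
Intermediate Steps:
T(a, O) = (-4 + O)**2
t = 29/5 (t = (1/5)*29 = 29/5 ≈ 5.8000)
j(R) = 1/(-7 + R) (j(R) = 1/(R - 7) = 1/(-7 + R))
f(V) = -1/3 - V (f(V) = 1/(-7 + (-4 + 2)**2) - V = 1/(-7 + (-2)**2) - V = 1/(-7 + 4) - V = 1/(-3) - V = -1/3 - V)
f(t) - 1*(-25237) = (-1/3 - 1*29/5) - 1*(-25237) = (-1/3 - 29/5) + 25237 = -92/15 + 25237 = 378463/15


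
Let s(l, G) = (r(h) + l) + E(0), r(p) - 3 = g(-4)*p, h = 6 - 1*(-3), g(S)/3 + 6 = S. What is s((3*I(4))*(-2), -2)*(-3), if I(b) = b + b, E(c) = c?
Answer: 945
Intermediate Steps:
g(S) = -18 + 3*S
I(b) = 2*b
h = 9 (h = 6 + 3 = 9)
r(p) = 3 - 30*p (r(p) = 3 + (-18 + 3*(-4))*p = 3 + (-18 - 12)*p = 3 - 30*p)
s(l, G) = -267 + l (s(l, G) = ((3 - 30*9) + l) + 0 = ((3 - 270) + l) + 0 = (-267 + l) + 0 = -267 + l)
s((3*I(4))*(-2), -2)*(-3) = (-267 + (3*(2*4))*(-2))*(-3) = (-267 + (3*8)*(-2))*(-3) = (-267 + 24*(-2))*(-3) = (-267 - 48)*(-3) = -315*(-3) = 945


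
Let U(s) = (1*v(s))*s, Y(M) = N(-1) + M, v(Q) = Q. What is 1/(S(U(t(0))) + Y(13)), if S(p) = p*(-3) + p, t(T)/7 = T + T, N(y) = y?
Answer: 1/12 ≈ 0.083333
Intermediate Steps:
t(T) = 14*T (t(T) = 7*(T + T) = 7*(2*T) = 14*T)
Y(M) = -1 + M
U(s) = s² (U(s) = (1*s)*s = s*s = s²)
S(p) = -2*p (S(p) = -3*p + p = -2*p)
1/(S(U(t(0))) + Y(13)) = 1/(-2*(14*0)² + (-1 + 13)) = 1/(-2*0² + 12) = 1/(-2*0 + 12) = 1/(0 + 12) = 1/12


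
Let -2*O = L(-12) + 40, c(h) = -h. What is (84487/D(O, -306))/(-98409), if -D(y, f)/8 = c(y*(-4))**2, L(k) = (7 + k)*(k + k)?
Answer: 84487/80616652800 ≈ 1.0480e-6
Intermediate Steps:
L(k) = 2*k*(7 + k) (L(k) = (7 + k)*(2*k) = 2*k*(7 + k))
O = -80 (O = -(2*(-12)*(7 - 12) + 40)/2 = -(2*(-12)*(-5) + 40)/2 = -(120 + 40)/2 = -1/2*160 = -80)
D(y, f) = -128*y**2 (D(y, f) = -8*16*y**2 = -128*y**2)
(84487/D(O, -306))/(-98409) = (84487/((-128*(-80)**2)))/(-98409) = (84487/((-128*6400)))*(-1/98409) = (84487/(-819200))*(-1/98409) = (84487*(-1/819200))*(-1/98409) = -84487/819200*(-1/98409) = 84487/80616652800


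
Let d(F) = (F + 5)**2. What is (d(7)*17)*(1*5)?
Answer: 12240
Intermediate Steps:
d(F) = (5 + F)**2
(d(7)*17)*(1*5) = ((5 + 7)**2*17)*(1*5) = (12**2*17)*5 = (144*17)*5 = 2448*5 = 12240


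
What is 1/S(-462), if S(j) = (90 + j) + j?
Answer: -1/834 ≈ -0.0011990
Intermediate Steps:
S(j) = 90 + 2*j
1/S(-462) = 1/(90 + 2*(-462)) = 1/(90 - 924) = 1/(-834) = -1/834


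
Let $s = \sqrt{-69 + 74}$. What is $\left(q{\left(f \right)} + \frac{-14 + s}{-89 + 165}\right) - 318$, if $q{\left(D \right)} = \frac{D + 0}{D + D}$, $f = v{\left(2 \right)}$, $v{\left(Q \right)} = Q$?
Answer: $- \frac{6036}{19} + \frac{\sqrt{5}}{76} \approx -317.65$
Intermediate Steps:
$f = 2$
$s = \sqrt{5} \approx 2.2361$
$q{\left(D \right)} = \frac{1}{2}$ ($q{\left(D \right)} = \frac{D}{2 D} = D \frac{1}{2 D} = \frac{1}{2}$)
$\left(q{\left(f \right)} + \frac{-14 + s}{-89 + 165}\right) - 318 = \left(\frac{1}{2} + \frac{-14 + \sqrt{5}}{-89 + 165}\right) - 318 = \left(\frac{1}{2} + \frac{-14 + \sqrt{5}}{76}\right) - 318 = \left(\frac{1}{2} + \left(-14 + \sqrt{5}\right) \frac{1}{76}\right) - 318 = \left(\frac{1}{2} - \left(\frac{7}{38} - \frac{\sqrt{5}}{76}\right)\right) - 318 = \left(\frac{6}{19} + \frac{\sqrt{5}}{76}\right) - 318 = - \frac{6036}{19} + \frac{\sqrt{5}}{76}$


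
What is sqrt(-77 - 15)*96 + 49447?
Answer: 49447 + 192*I*sqrt(23) ≈ 49447.0 + 920.8*I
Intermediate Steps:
sqrt(-77 - 15)*96 + 49447 = sqrt(-92)*96 + 49447 = (2*I*sqrt(23))*96 + 49447 = 192*I*sqrt(23) + 49447 = 49447 + 192*I*sqrt(23)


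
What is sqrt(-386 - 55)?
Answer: 21*I ≈ 21.0*I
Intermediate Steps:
sqrt(-386 - 55) = sqrt(-441) = 21*I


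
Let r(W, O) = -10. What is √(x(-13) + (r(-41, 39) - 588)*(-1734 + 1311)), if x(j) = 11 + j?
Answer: 2*√63238 ≈ 502.94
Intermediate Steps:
√(x(-13) + (r(-41, 39) - 588)*(-1734 + 1311)) = √((11 - 13) + (-10 - 588)*(-1734 + 1311)) = √(-2 - 598*(-423)) = √(-2 + 252954) = √252952 = 2*√63238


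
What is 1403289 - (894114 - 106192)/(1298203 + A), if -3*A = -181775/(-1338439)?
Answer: 3657458172844135095/2606348196788 ≈ 1.4033e+6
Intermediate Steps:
A = -181775/4015317 (A = -(-181775)/(3*(-1338439)) = -(-181775)*(-1)/(3*1338439) = -⅓*181775/1338439 = -181775/4015317 ≈ -0.045270)
1403289 - (894114 - 106192)/(1298203 + A) = 1403289 - (894114 - 106192)/(1298203 - 181775/4015317) = 1403289 - 787922/5212696393576/4015317 = 1403289 - 787922*4015317/5212696393576 = 1403289 - 1*1581878300637/2606348196788 = 1403289 - 1581878300637/2606348196788 = 3657458172844135095/2606348196788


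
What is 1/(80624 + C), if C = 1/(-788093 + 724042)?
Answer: 64051/5164047823 ≈ 1.2403e-5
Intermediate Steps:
C = -1/64051 (C = 1/(-64051) = -1/64051 ≈ -1.5613e-5)
1/(80624 + C) = 1/(80624 - 1/64051) = 1/(5164047823/64051) = 64051/5164047823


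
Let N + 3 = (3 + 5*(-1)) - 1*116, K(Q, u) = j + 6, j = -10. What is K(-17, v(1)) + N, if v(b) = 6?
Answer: -125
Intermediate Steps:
K(Q, u) = -4 (K(Q, u) = -10 + 6 = -4)
N = -121 (N = -3 + ((3 + 5*(-1)) - 1*116) = -3 + ((3 - 5) - 116) = -3 + (-2 - 116) = -3 - 118 = -121)
K(-17, v(1)) + N = -4 - 121 = -125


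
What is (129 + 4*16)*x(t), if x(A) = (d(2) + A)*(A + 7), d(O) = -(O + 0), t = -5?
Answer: -2702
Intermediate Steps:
d(O) = -O
x(A) = (-2 + A)*(7 + A) (x(A) = (-1*2 + A)*(A + 7) = (-2 + A)*(7 + A))
(129 + 4*16)*x(t) = (129 + 4*16)*(-14 + (-5)**2 + 5*(-5)) = (129 + 64)*(-14 + 25 - 25) = 193*(-14) = -2702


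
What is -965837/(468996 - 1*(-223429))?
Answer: -965837/692425 ≈ -1.3949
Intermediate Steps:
-965837/(468996 - 1*(-223429)) = -965837/(468996 + 223429) = -965837/692425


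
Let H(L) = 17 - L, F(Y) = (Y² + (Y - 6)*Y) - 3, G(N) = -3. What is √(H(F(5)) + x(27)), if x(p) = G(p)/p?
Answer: I/3 ≈ 0.33333*I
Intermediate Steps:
x(p) = -3/p
F(Y) = -3 + Y² + Y*(-6 + Y) (F(Y) = (Y² + (-6 + Y)*Y) - 3 = (Y² + Y*(-6 + Y)) - 3 = -3 + Y² + Y*(-6 + Y))
√(H(F(5)) + x(27)) = √((17 - (-3 - 6*5 + 2*5²)) - 3/27) = √((17 - (-3 - 30 + 2*25)) - 3*1/27) = √((17 - (-3 - 30 + 50)) - ⅑) = √((17 - 1*17) - ⅑) = √((17 - 17) - ⅑) = √(0 - ⅑) = √(-⅑) = I/3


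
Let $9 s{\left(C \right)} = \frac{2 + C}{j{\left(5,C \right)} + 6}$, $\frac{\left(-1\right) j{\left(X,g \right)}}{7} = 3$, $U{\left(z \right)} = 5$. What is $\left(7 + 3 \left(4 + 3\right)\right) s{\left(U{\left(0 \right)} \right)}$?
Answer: $- \frac{196}{135} \approx -1.4519$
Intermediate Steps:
$j{\left(X,g \right)} = -21$ ($j{\left(X,g \right)} = \left(-7\right) 3 = -21$)
$s{\left(C \right)} = - \frac{2}{135} - \frac{C}{135}$ ($s{\left(C \right)} = \frac{\left(2 + C\right) \frac{1}{-21 + 6}}{9} = \frac{\left(2 + C\right) \frac{1}{-15}}{9} = \frac{\left(2 + C\right) \left(- \frac{1}{15}\right)}{9} = \frac{- \frac{2}{15} - \frac{C}{15}}{9} = - \frac{2}{135} - \frac{C}{135}$)
$\left(7 + 3 \left(4 + 3\right)\right) s{\left(U{\left(0 \right)} \right)} = \left(7 + 3 \left(4 + 3\right)\right) \left(- \frac{2}{135} - \frac{1}{27}\right) = \left(7 + 3 \cdot 7\right) \left(- \frac{2}{135} - \frac{1}{27}\right) = \left(7 + 21\right) \left(- \frac{7}{135}\right) = 28 \left(- \frac{7}{135}\right) = - \frac{196}{135}$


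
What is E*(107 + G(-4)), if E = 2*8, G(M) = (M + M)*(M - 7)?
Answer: 3120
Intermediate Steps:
G(M) = 2*M*(-7 + M) (G(M) = (2*M)*(-7 + M) = 2*M*(-7 + M))
E = 16
E*(107 + G(-4)) = 16*(107 + 2*(-4)*(-7 - 4)) = 16*(107 + 2*(-4)*(-11)) = 16*(107 + 88) = 16*195 = 3120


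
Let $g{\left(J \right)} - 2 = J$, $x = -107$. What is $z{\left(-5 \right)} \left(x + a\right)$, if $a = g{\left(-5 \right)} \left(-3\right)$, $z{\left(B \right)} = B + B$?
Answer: $980$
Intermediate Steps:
$z{\left(B \right)} = 2 B$
$g{\left(J \right)} = 2 + J$
$a = 9$ ($a = \left(2 - 5\right) \left(-3\right) = \left(-3\right) \left(-3\right) = 9$)
$z{\left(-5 \right)} \left(x + a\right) = 2 \left(-5\right) \left(-107 + 9\right) = \left(-10\right) \left(-98\right) = 980$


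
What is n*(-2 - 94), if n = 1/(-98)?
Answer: 48/49 ≈ 0.97959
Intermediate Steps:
n = -1/98 ≈ -0.010204
n*(-2 - 94) = -(-2 - 94)/98 = -1/98*(-96) = 48/49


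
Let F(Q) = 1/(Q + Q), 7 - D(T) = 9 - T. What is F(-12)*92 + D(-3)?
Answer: -53/6 ≈ -8.8333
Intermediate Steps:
D(T) = -2 + T (D(T) = 7 - (9 - T) = 7 + (-9 + T) = -2 + T)
F(Q) = 1/(2*Q)
F(-12)*92 + D(-3) = ((½)/(-12))*92 + (-2 - 3) = ((½)*(-1/12))*92 - 5 = -1/24*92 - 5 = -23/6 - 5 = -53/6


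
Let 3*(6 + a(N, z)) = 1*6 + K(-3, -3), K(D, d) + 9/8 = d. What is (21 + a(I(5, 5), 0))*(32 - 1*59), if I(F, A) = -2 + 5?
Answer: -3375/8 ≈ -421.88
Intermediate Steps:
K(D, d) = -9/8 + d
I(F, A) = 3
a(N, z) = -43/8 (a(N, z) = -6 + (1*6 + (-9/8 - 3))/3 = -6 + (6 - 33/8)/3 = -6 + (⅓)*(15/8) = -6 + 5/8 = -43/8)
(21 + a(I(5, 5), 0))*(32 - 1*59) = (21 - 43/8)*(32 - 1*59) = 125*(32 - 59)/8 = (125/8)*(-27) = -3375/8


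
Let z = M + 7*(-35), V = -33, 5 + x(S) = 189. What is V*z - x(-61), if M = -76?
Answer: 10409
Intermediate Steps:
x(S) = 184 (x(S) = -5 + 189 = 184)
z = -321 (z = -76 + 7*(-35) = -76 - 245 = -321)
V*z - x(-61) = -33*(-321) - 1*184 = 10593 - 184 = 10409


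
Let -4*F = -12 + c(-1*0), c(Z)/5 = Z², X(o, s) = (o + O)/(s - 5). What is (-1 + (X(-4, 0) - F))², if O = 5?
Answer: 441/25 ≈ 17.640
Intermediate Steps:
X(o, s) = (5 + o)/(-5 + s) (X(o, s) = (o + 5)/(s - 5) = (5 + o)/(-5 + s))
c(Z) = 5*Z²
F = 3 (F = -(-12 + 5*(-1*0)²)/4 = -(-12 + 5*0²)/4 = -(-12 + 5*0)/4 = -(-12 + 0)/4 = -¼*(-12) = 3)
(-1 + (X(-4, 0) - F))² = (-1 + ((5 - 4)/(-5 + 0) - 1*3))² = (-1 + (1/(-5) - 3))² = (-1 + (-⅕*1 - 3))² = (-1 + (-⅕ - 3))² = (-1 - 16/5)² = (-21/5)² = 441/25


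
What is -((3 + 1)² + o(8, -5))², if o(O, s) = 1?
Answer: -289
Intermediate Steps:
-((3 + 1)² + o(8, -5))² = -((3 + 1)² + 1)² = -(4² + 1)² = -(16 + 1)² = -1*17² = -1*289 = -289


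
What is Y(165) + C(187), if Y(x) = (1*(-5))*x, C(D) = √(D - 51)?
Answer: -825 + 2*√34 ≈ -813.34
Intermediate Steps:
C(D) = √(-51 + D)
Y(x) = -5*x
Y(165) + C(187) = -5*165 + √(-51 + 187) = -825 + √136 = -825 + 2*√34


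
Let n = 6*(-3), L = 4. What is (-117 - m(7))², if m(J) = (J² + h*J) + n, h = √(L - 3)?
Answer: 24025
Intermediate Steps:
n = -18
h = 1 (h = √(4 - 3) = √1 = 1)
m(J) = -18 + J + J² (m(J) = (J² + 1*J) - 18 = (J² + J) - 18 = (J + J²) - 18 = -18 + J + J²)
(-117 - m(7))² = (-117 - (-18 + 7 + 7²))² = (-117 - (-18 + 7 + 49))² = (-117 - 1*38)² = (-117 - 38)² = (-155)² = 24025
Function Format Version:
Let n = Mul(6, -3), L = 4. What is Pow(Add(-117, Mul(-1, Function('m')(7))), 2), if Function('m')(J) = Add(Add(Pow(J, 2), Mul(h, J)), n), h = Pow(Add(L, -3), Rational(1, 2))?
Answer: 24025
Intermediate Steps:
n = -18
h = 1 (h = Pow(Add(4, -3), Rational(1, 2)) = Pow(1, Rational(1, 2)) = 1)
Function('m')(J) = Add(-18, J, Pow(J, 2)) (Function('m')(J) = Add(Add(Pow(J, 2), Mul(1, J)), -18) = Add(Add(Pow(J, 2), J), -18) = Add(Add(J, Pow(J, 2)), -18) = Add(-18, J, Pow(J, 2)))
Pow(Add(-117, Mul(-1, Function('m')(7))), 2) = Pow(Add(-117, Mul(-1, Add(-18, 7, Pow(7, 2)))), 2) = Pow(Add(-117, Mul(-1, Add(-18, 7, 49))), 2) = Pow(Add(-117, Mul(-1, 38)), 2) = Pow(Add(-117, -38), 2) = Pow(-155, 2) = 24025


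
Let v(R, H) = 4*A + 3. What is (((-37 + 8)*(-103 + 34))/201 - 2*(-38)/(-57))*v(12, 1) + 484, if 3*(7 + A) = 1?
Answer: 168809/603 ≈ 279.95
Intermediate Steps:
A = -20/3 (A = -7 + (⅓)*1 = -7 + ⅓ = -20/3 ≈ -6.6667)
v(R, H) = -71/3 (v(R, H) = 4*(-20/3) + 3 = -80/3 + 3 = -71/3)
(((-37 + 8)*(-103 + 34))/201 - 2*(-38)/(-57))*v(12, 1) + 484 = (((-37 + 8)*(-103 + 34))/201 - 2*(-38)/(-57))*(-71/3) + 484 = (-29*(-69)*(1/201) + 76*(-1/57))*(-71/3) + 484 = (2001*(1/201) - 4/3)*(-71/3) + 484 = (667/67 - 4/3)*(-71/3) + 484 = (1733/201)*(-71/3) + 484 = -123043/603 + 484 = 168809/603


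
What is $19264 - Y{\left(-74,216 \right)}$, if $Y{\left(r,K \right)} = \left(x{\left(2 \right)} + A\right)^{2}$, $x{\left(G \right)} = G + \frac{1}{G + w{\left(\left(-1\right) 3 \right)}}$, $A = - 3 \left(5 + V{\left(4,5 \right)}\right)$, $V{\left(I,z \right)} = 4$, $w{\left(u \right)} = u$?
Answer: $18588$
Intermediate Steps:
$A = -27$ ($A = - 3 \left(5 + 4\right) = \left(-3\right) 9 = -27$)
$x{\left(G \right)} = G + \frac{1}{-3 + G}$ ($x{\left(G \right)} = G + \frac{1}{G - 3} = G + \frac{1}{-3 + G}$)
$Y{\left(r,K \right)} = 676$ ($Y{\left(r,K \right)} = \left(\frac{1 + 2^{2} - 6}{-3 + 2} - 27\right)^{2} = \left(\frac{1 + 4 - 6}{-1} - 27\right)^{2} = \left(\left(-1\right) \left(-1\right) - 27\right)^{2} = \left(1 - 27\right)^{2} = \left(-26\right)^{2} = 676$)
$19264 - Y{\left(-74,216 \right)} = 19264 - 676 = 18588$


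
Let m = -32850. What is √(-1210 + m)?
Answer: 2*I*√8515 ≈ 184.55*I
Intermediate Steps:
√(-1210 + m) = √(-1210 - 32850) = √(-34060) = 2*I*√8515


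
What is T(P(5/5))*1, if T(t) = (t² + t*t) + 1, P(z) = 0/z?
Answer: 1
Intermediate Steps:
P(z) = 0
T(t) = 1 + 2*t² (T(t) = (t² + t²) + 1 = 2*t² + 1 = 1 + 2*t²)
T(P(5/5))*1 = (1 + 2*0²)*1 = (1 + 2*0)*1 = (1 + 0)*1 = 1*1 = 1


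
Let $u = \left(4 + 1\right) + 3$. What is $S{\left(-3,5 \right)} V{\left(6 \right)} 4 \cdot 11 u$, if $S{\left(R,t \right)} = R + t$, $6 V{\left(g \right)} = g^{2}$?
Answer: $4224$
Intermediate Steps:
$V{\left(g \right)} = \frac{g^{2}}{6}$
$u = 8$ ($u = 5 + 3 = 8$)
$S{\left(-3,5 \right)} V{\left(6 \right)} 4 \cdot 11 u = \left(-3 + 5\right) \frac{6^{2}}{6} \cdot 4 \cdot 11 \cdot 8 = 2 \cdot \frac{1}{6} \cdot 36 \cdot 4 \cdot 11 \cdot 8 = 2 \cdot 6 \cdot 4 \cdot 11 \cdot 8 = 12 \cdot 4 \cdot 11 \cdot 8 = 48 \cdot 11 \cdot 8 = 528 \cdot 8 = 4224$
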